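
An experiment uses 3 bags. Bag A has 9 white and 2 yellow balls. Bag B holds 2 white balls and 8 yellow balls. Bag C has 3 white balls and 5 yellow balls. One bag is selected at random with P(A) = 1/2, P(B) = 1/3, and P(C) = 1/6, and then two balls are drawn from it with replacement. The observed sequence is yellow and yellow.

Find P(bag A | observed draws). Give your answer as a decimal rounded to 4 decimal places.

Compute the likelihood of the observed sequence for each case: P(data | bag A) = (2/11)(2/11) = 0.033058; P(data | bag B) = (8/10)(8/10) = 0.64; P(data | bag C) = (5/8)(5/8) = 0.39062.
Multiplying each by its prior: 1/2 · 0.033058 = 0.016529, 1/3 · 0.64 = 0.21333, 1/6 · 0.39062 = 0.065104; these sum to 0.29497.
So P(bag A | data) = (0.016529) / (0.29497) = 0.056037.

0.0560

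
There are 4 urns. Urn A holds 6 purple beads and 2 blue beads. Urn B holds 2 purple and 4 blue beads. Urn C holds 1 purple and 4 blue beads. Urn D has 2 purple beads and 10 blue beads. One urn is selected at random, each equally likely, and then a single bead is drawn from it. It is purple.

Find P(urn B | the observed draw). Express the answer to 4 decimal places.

For each hypothesis, P(data | H) works out to: P(data | urn A) = (6/8) = 3/4; P(data | urn B) = (2/6) = 1/3; P(data | urn C) = (1/5) = 1/5; P(data | urn D) = (2/12) = 1/6.
Multiplying each by its prior: 1/4 · 3/4 = 3/16, 1/4 · 1/3 = 1/12, 1/4 · 1/5 = 1/20, 1/4 · 1/6 = 1/24; summing to 29/80.
Hence P(urn B | data) = (1/12) / (29/80) = 20/87.

0.2299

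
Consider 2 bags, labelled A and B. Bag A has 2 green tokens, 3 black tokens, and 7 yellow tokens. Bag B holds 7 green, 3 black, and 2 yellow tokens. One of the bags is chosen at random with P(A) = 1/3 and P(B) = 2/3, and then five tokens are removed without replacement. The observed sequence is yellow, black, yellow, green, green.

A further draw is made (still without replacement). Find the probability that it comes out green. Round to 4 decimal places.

0.4762

Under each hypothesis, the probability of the observed sequence is: P(data | bag A) = (7/12)(3/11)(6/10)(2/9)(1/8) = 0.0026515; P(data | bag B) = (2/12)(3/11)(1/10)(7/9)(6/8) = 0.0026515.
Multiplying each by its prior: 1/3 · 0.0026515 = 0.00088384, 2/3 · 0.0026515 = 0.0017677; these sum to 0.0026515.
Dividing through by the total gives posterior P(bag A | data) = 0.33333, P(bag B | data) = 0.66667.
Averaging over the posterior, P(green next | data) = (0)(0.33333) + (5/7)(0.66667) = 0.47619.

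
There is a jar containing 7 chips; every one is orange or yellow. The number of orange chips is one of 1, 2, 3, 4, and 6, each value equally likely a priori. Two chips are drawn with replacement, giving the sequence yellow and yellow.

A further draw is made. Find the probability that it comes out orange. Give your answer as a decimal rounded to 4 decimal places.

Compute the likelihood of the observed sequence for each case: P(data | r = 1) = (6/7)(6/7) = 36/49; P(data | r = 2) = (5/7)(5/7) = 25/49; P(data | r = 3) = (4/7)(4/7) = 16/49; P(data | r = 4) = (3/7)(3/7) = 9/49; P(data | r = 6) = (1/7)(1/7) = 1/49.
Multiplying each by its prior: 1/5 · 36/49 = 36/245, 1/5 · 25/49 = 5/49, 1/5 · 16/49 = 16/245, 1/5 · 9/49 = 9/245, 1/5 · 1/49 = 1/245; summing to 87/245.
Dividing through by the total gives posterior P(r = 1 | data) = 12/29, P(r = 2 | data) = 25/87, P(r = 3 | data) = 16/87, P(r = 4 | data) = 3/29, P(r = 6 | data) = 1/87.
Averaging over the posterior, P(orange next | data) = (1/7)(12/29) + (2/7)(25/87) + (3/7)(16/87) + (4/7)(3/29) + (6/7)(1/87) = 176/609.

0.2890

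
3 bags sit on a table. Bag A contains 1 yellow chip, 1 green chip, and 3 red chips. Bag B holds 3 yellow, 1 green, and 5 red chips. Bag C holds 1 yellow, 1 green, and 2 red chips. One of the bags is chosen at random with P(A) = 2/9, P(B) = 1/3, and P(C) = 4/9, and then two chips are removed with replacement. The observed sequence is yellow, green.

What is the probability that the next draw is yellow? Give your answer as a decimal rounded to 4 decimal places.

The likelihood of the observed sequence under each hypothesis: P(data | bag A) = (1/5)(1/5) = 0.04; P(data | bag B) = (3/9)(1/9) = 0.037037; P(data | bag C) = (1/4)(1/4) = 0.0625.
Multiplying each by its prior: 2/9 · 0.04 = 0.0088889, 1/3 · 0.037037 = 0.012346, 4/9 · 0.0625 = 0.027778; these sum to 0.049012.
Dividing through by the total gives posterior P(bag A | data) = 0.18136, P(bag B | data) = 0.25189, P(bag C | data) = 0.56675.
Averaging over the posterior, P(yellow next | data) = (1/5)(0.18136) + (1/3)(0.25189) + (1/4)(0.56675) = 0.26192.

0.2619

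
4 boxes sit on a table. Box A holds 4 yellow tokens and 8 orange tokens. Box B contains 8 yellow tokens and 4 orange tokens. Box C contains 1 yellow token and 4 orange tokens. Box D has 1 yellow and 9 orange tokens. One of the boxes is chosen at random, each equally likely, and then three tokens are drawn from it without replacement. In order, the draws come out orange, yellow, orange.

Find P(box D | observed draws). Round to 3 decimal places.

0.184

Under each hypothesis, the probability of the observed sequence is: P(data | box A) = (8/12)(4/11)(7/10) = 0.1697; P(data | box B) = (4/12)(8/11)(3/10) = 0.072727; P(data | box C) = (4/5)(1/4)(3/3) = 0.2; P(data | box D) = (9/10)(1/9)(8/8) = 0.1.
Multiplying each by its prior: 1/4 · 0.1697 = 0.042424, 1/4 · 0.072727 = 0.018182, 1/4 · 0.2 = 0.05, 1/4 · 0.1 = 0.025; summing to 0.13561.
By Bayes' rule, P(box D | data) = (0.025) / (0.13561) = 0.18436.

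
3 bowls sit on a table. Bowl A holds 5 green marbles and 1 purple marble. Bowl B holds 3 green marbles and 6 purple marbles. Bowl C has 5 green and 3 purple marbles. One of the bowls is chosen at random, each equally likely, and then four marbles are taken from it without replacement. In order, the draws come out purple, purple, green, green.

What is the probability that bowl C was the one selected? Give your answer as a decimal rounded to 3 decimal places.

0.545

Compute the likelihood of the observed sequence for each case: P(data | bowl A) = (1/6)(0/5) = 0; P(data | bowl B) = (6/9)(5/8)(3/7)(2/6) = 5/84; P(data | bowl C) = (3/8)(2/7)(5/6)(4/5) = 1/14.
Weighting by the prior gives 1/3 · 0 = 0, 1/3 · 5/84 = 5/252, 1/3 · 1/14 = 1/42; with total 11/252.
So P(bowl C | data) = (1/42) / (11/252) = 6/11.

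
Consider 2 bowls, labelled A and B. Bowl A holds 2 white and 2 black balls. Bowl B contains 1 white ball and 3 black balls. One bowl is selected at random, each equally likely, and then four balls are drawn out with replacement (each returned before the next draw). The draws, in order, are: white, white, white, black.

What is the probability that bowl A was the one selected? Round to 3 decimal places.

For each hypothesis, P(data | H) works out to: P(data | bowl A) = (2/4)(2/4)(2/4)(2/4) = 1/16; P(data | bowl B) = (1/4)(1/4)(1/4)(3/4) = 3/256.
The prior-weighted likelihoods are 1/2 · 1/16 = 1/32, 1/2 · 3/256 = 3/512; these sum to 19/512.
By Bayes' rule, P(bowl A | data) = (1/32) / (19/512) = 16/19.

0.842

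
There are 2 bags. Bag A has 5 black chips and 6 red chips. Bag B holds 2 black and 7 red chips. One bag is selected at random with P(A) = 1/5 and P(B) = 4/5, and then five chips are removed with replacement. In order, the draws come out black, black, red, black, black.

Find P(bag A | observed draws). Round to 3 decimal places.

The likelihood of the observed sequence under each hypothesis: P(data | bag A) = (5/11)(5/11)(6/11)(5/11)(5/11) = 0.023285; P(data | bag B) = (2/9)(2/9)(7/9)(2/9)(2/9) = 0.0018967.
Multiplying each by its prior: 1/5 · 0.023285 = 0.0046569, 4/5 · 0.0018967 = 0.0015174; summing to 0.0061743.
Therefore the posterior P(bag A | data) = (0.0046569) / (0.0061743) = 0.75424.

0.754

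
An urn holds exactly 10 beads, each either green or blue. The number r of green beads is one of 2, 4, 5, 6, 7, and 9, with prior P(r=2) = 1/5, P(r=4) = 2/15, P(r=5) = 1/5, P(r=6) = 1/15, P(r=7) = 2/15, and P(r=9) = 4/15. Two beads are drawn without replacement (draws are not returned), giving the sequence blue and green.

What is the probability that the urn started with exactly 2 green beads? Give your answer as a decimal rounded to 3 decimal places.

Under each hypothesis, the probability of the observed sequence is: P(data | r = 2) = (8/10)(2/9) = 8/45; P(data | r = 4) = (6/10)(4/9) = 4/15; P(data | r = 5) = (5/10)(5/9) = 5/18; P(data | r = 6) = (4/10)(6/9) = 4/15; P(data | r = 7) = (3/10)(7/9) = 7/30; P(data | r = 9) = (1/10)(9/9) = 1/10.
Weighting by the prior gives 1/5 · 8/45 = 8/225, 2/15 · 4/15 = 8/225, 1/5 · 5/18 = 1/18, 1/15 · 4/15 = 4/225, 2/15 · 7/30 = 7/225, 4/15 · 1/10 = 2/75; these sum to 91/450.
Hence P(r = 2 | data) = (8/225) / (91/450) = 16/91.

0.176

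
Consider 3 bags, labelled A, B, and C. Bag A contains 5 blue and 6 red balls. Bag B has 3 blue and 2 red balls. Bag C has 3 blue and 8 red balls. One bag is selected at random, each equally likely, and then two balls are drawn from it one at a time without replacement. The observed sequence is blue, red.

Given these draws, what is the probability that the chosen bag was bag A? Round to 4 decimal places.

The likelihood of the observed sequence under each hypothesis: P(data | bag A) = (5/11)(6/10) = 3/11; P(data | bag B) = (3/5)(2/4) = 3/10; P(data | bag C) = (3/11)(8/10) = 12/55.
The prior-weighted likelihoods are 1/3 · 3/11 = 1/11, 1/3 · 3/10 = 1/10, 1/3 · 12/55 = 4/55; with total 29/110.
By Bayes' rule, P(bag A | data) = (1/11) / (29/110) = 10/29.

0.3448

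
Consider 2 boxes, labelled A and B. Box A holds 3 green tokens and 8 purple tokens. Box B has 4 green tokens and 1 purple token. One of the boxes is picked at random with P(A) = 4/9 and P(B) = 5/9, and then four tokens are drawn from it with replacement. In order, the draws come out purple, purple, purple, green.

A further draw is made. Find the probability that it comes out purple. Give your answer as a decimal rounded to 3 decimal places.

Compute the likelihood of the observed sequence for each case: P(data | box A) = (8/11)(8/11)(8/11)(3/11) = 0.10491; P(data | box B) = (1/5)(1/5)(1/5)(4/5) = 0.0064.
Multiplying each by its prior: 4/9 · 0.10491 = 0.046627, 5/9 · 0.0064 = 0.0035556; with total 0.050183.
The posterior is then P(box A | data) = 0.92915, P(box B | data) = 0.070852.
So P(purple next | data) = Σ P(purple next | H) P(H | data) = (8/11)(0.92915) + (1/5)(0.070852) = 0.68991.

0.690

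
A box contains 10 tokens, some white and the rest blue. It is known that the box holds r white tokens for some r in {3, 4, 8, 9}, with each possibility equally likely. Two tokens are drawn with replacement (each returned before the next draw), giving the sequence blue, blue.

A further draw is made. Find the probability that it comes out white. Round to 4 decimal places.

Compute the likelihood of the observed sequence for each case: P(data | r = 3) = (7/10)(7/10) = 49/100; P(data | r = 4) = (6/10)(6/10) = 9/25; P(data | r = 8) = (2/10)(2/10) = 1/25; P(data | r = 9) = (1/10)(1/10) = 1/100.
Multiplying each by its prior: 1/4 · 49/100 = 49/400, 1/4 · 9/25 = 9/100, 1/4 · 1/25 = 1/100, 1/4 · 1/100 = 1/400; these sum to 9/40.
Dividing through by the total gives posterior P(r = 3 | data) = 49/90, P(r = 4 | data) = 2/5, P(r = 8 | data) = 2/45, P(r = 9 | data) = 1/90.
The predictive probability is P(white next | data) = (3/10)(49/90) + (2/5)(2/5) + (4/5)(2/45) + (9/10)(1/90) = 83/225.

0.3689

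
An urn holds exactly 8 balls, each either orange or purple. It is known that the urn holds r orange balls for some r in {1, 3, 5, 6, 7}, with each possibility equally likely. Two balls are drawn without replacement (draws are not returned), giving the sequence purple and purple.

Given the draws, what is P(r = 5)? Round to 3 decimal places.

For each hypothesis, P(data | H) works out to: P(data | r = 1) = (7/8)(6/7) = 3/4; P(data | r = 3) = (5/8)(4/7) = 5/14; P(data | r = 5) = (3/8)(2/7) = 3/28; P(data | r = 6) = (2/8)(1/7) = 1/28; P(data | r = 7) = (1/8)(0/7) = 0.
The prior-weighted likelihoods are 1/5 · 3/4 = 3/20, 1/5 · 5/14 = 1/14, 1/5 · 3/28 = 3/140, 1/5 · 1/28 = 1/140, 1/5 · 0 = 0; these sum to 1/4.
Therefore the posterior P(r = 5 | data) = (3/140) / (1/4) = 3/35.

0.086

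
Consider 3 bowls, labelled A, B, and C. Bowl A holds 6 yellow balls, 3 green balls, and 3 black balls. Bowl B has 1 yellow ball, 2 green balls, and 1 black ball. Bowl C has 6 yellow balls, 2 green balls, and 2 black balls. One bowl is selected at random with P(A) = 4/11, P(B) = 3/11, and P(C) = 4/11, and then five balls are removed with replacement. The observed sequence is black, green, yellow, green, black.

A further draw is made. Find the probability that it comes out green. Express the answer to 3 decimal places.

0.367

Under each hypothesis, the probability of the observed sequence is: P(data | bowl A) = (3/12)(3/12)(6/12)(3/12)(3/12) = 0.0019531; P(data | bowl B) = (1/4)(2/4)(1/4)(2/4)(1/4) = 0.0039062; P(data | bowl C) = (2/10)(2/10)(6/10)(2/10)(2/10) = 0.00096.
Weighting by the prior gives 4/11 · 0.0019531 = 0.00071023, 3/11 · 0.0039062 = 0.0010653, 4/11 · 0.00096 = 0.00034909; these sum to 0.0021247.
Normalising, the posterior is P(bowl A | data) = 0.33428, P(bowl B | data) = 0.50142, P(bowl C | data) = 0.1643.
So P(green next | data) = Σ P(green next | H) P(H | data) = (1/4)(0.33428) + (1/2)(0.50142) + (1/5)(0.1643) = 0.36714.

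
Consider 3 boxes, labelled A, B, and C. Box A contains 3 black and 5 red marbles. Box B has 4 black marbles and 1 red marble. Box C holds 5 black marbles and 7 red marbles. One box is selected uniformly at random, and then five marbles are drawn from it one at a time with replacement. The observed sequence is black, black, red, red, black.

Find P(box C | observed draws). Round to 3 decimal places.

Under each hypothesis, the probability of the observed sequence is: P(data | box A) = (3/8)(3/8)(5/8)(5/8)(3/8) = 0.020599; P(data | box B) = (4/5)(4/5)(1/5)(1/5)(4/5) = 0.02048; P(data | box C) = (5/12)(5/12)(7/12)(7/12)(5/12) = 0.024615.
Multiplying each by its prior: 1/3 · 0.020599 = 0.0068665, 1/3 · 0.02048 = 0.0068267, 1/3 · 0.024615 = 0.008205; these sum to 0.021898.
Hence P(box C | data) = (0.008205) / (0.021898) = 0.37469.

0.375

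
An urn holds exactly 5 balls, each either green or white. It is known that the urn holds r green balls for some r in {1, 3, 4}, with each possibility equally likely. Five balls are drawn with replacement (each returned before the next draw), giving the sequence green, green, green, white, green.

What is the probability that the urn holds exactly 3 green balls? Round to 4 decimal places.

0.3839

Under each hypothesis, the probability of the observed sequence is: P(data | r = 1) = (1/5)(1/5)(1/5)(4/5)(1/5) = 0.00128; P(data | r = 3) = (3/5)(3/5)(3/5)(2/5)(3/5) = 0.05184; P(data | r = 4) = (4/5)(4/5)(4/5)(1/5)(4/5) = 0.08192.
Multiplying each by its prior: 1/3 · 0.00128 = 0.00042667, 1/3 · 0.05184 = 0.01728, 1/3 · 0.08192 = 0.027307; summing to 0.045013.
By Bayes' rule, P(r = 3 | data) = (0.01728) / (0.045013) = 0.38389.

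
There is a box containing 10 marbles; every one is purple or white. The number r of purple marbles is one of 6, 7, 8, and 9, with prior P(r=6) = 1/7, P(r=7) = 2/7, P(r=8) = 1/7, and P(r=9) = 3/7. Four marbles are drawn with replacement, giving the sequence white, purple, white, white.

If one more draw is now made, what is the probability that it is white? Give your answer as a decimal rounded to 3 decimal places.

The likelihood of the observed sequence under each hypothesis: P(data | r = 6) = (4/10)(6/10)(4/10)(4/10) = 0.0384; P(data | r = 7) = (3/10)(7/10)(3/10)(3/10) = 0.0189; P(data | r = 8) = (2/10)(8/10)(2/10)(2/10) = 0.0064; P(data | r = 9) = (1/10)(9/10)(1/10)(1/10) = 0.0009.
Weighting by the prior gives 1/7 · 0.0384 = 0.0054857, 2/7 · 0.0189 = 0.0054, 1/7 · 0.0064 = 0.00091429, 3/7 · 0.0009 = 0.00038571; summing to 0.012186.
Normalising, the posterior is P(r = 6 | data) = 0.45018, P(r = 7 | data) = 0.44314, P(r = 8 | data) = 0.075029, P(r = 9 | data) = 0.031653.
The predictive probability is P(white next | data) = (2/5)(0.45018) + (3/10)(0.44314) + (1/5)(0.075029) + (1/10)(0.031653) = 0.33118.

0.331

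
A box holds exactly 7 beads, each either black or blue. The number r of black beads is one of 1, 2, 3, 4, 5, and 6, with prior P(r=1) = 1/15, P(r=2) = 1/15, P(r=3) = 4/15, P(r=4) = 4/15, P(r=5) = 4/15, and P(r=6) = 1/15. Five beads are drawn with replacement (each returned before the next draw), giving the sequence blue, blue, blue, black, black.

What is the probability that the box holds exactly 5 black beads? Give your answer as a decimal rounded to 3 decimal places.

0.143

The likelihood of the observed sequence under each hypothesis: P(data | r = 1) = (6/7)(6/7)(6/7)(1/7)(1/7) = 0.012852; P(data | r = 2) = (5/7)(5/7)(5/7)(2/7)(2/7) = 0.02975; P(data | r = 3) = (4/7)(4/7)(4/7)(3/7)(3/7) = 0.034271; P(data | r = 4) = (3/7)(3/7)(3/7)(4/7)(4/7) = 0.025704; P(data | r = 5) = (2/7)(2/7)(2/7)(5/7)(5/7) = 0.0119; P(data | r = 6) = (1/7)(1/7)(1/7)(6/7)(6/7) = 0.002142.
Multiplying each by its prior: 1/15 · 0.012852 = 0.00085679, 1/15 · 0.02975 = 0.0019833, 4/15 · 0.034271 = 0.009139, 4/15 · 0.025704 = 0.0068543, 4/15 · 0.0119 = 0.0031733, 1/15 · 0.002142 = 0.0001428; these sum to 0.02215.
So P(r = 5 | data) = (0.0031733) / (0.02215) = 0.14327.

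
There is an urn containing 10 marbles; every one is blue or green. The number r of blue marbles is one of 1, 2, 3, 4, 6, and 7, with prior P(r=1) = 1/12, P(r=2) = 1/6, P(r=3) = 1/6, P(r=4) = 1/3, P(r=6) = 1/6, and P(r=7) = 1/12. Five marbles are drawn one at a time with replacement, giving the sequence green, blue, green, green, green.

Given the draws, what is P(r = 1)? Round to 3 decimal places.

0.106

Compute the likelihood of the observed sequence for each case: P(data | r = 1) = (9/10)(1/10)(9/10)(9/10)(9/10) = 0.06561; P(data | r = 2) = (8/10)(2/10)(8/10)(8/10)(8/10) = 0.08192; P(data | r = 3) = (7/10)(3/10)(7/10)(7/10)(7/10) = 0.07203; P(data | r = 4) = (6/10)(4/10)(6/10)(6/10)(6/10) = 0.05184; P(data | r = 6) = (4/10)(6/10)(4/10)(4/10)(4/10) = 0.01536; P(data | r = 7) = (3/10)(7/10)(3/10)(3/10)(3/10) = 0.00567.
The prior-weighted likelihoods are 1/12 · 0.06561 = 0.0054675, 1/6 · 0.08192 = 0.013653, 1/6 · 0.07203 = 0.012005, 1/3 · 0.05184 = 0.01728, 1/6 · 0.01536 = 0.00256, 1/12 · 0.00567 = 0.0004725; these sum to 0.051438.
Therefore the posterior P(r = 1 | data) = (0.0054675) / (0.051438) = 0.10629.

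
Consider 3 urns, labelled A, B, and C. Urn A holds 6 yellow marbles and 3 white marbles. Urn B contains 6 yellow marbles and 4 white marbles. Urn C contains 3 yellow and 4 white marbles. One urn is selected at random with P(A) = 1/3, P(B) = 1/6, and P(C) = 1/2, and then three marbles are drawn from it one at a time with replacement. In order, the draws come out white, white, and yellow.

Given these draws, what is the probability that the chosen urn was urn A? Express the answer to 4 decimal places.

The likelihood of the observed sequence under each hypothesis: P(data | urn A) = (3/9)(3/9)(6/9) = 0.074074; P(data | urn B) = (4/10)(4/10)(6/10) = 0.096; P(data | urn C) = (4/7)(4/7)(3/7) = 0.13994.
The prior-weighted likelihoods are 1/3 · 0.074074 = 0.024691, 1/6 · 0.096 = 0.016, 1/2 · 0.13994 = 0.069971; these sum to 0.11066.
So P(urn A | data) = (0.024691) / (0.11066) = 0.22312.

0.2231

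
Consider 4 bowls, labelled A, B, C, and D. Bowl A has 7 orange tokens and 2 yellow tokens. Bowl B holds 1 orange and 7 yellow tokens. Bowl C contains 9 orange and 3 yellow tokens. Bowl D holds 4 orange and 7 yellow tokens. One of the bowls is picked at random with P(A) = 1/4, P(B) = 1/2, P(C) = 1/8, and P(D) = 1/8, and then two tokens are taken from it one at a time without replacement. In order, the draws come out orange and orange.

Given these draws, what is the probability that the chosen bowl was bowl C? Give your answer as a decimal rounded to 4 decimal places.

Under each hypothesis, the probability of the observed sequence is: P(data | bowl A) = (7/9)(6/8) = 0.58333; P(data | bowl B) = (1/8)(0/7) = 0; P(data | bowl C) = (9/12)(8/11) = 0.54545; P(data | bowl D) = (4/11)(3/10) = 0.10909.
The prior-weighted likelihoods are 1/4 · 0.58333 = 0.14583, 1/2 · 0 = 0, 1/8 · 0.54545 = 0.068182, 1/8 · 0.10909 = 0.013636; summing to 0.22765.
By Bayes' rule, P(bowl C | data) = (0.068182) / (0.22765) = 0.2995.

0.2995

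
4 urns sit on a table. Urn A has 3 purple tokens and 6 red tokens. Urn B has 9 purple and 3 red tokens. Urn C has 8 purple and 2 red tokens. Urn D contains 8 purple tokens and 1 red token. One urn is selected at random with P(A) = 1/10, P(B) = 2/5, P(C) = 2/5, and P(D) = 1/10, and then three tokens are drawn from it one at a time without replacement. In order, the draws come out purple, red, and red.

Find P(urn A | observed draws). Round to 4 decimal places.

0.4142

The likelihood of the observed sequence under each hypothesis: P(data | urn A) = (3/9)(6/8)(5/7) = 0.17857; P(data | urn B) = (9/12)(3/11)(2/10) = 0.040909; P(data | urn C) = (8/10)(2/9)(1/8) = 0.022222; P(data | urn D) = (8/9)(1/8)(0/7) = 0.
The prior-weighted likelihoods are 1/10 · 0.17857 = 0.017857, 2/5 · 0.040909 = 0.016364, 2/5 · 0.022222 = 0.0088889, 1/10 · 0 = 0; summing to 0.04311.
Therefore the posterior P(urn A | data) = (0.017857) / (0.04311) = 0.41423.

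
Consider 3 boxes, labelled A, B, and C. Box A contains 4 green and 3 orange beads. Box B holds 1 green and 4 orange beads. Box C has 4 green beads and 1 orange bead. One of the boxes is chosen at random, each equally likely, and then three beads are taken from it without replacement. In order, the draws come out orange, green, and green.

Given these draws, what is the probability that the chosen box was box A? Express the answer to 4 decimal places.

0.4615

The likelihood of the observed sequence under each hypothesis: P(data | box A) = (3/7)(4/6)(3/5) = 6/35; P(data | box B) = (4/5)(1/4)(0/3) = 0; P(data | box C) = (1/5)(4/4)(3/3) = 1/5.
Multiplying each by its prior: 1/3 · 6/35 = 2/35, 1/3 · 0 = 0, 1/3 · 1/5 = 1/15; with total 13/105.
So P(box A | data) = (2/35) / (13/105) = 6/13.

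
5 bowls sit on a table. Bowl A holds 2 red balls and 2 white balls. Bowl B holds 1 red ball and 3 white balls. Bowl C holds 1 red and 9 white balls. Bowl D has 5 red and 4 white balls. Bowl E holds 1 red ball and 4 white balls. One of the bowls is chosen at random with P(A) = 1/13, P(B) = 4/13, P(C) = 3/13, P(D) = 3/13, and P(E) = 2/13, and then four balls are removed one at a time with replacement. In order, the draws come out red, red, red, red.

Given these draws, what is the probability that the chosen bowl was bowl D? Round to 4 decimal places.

Under each hypothesis, the probability of the observed sequence is: P(data | bowl A) = (2/4)(2/4)(2/4)(2/4) = 0.0625; P(data | bowl B) = (1/4)(1/4)(1/4)(1/4) = 0.0039062; P(data | bowl C) = (1/10)(1/10)(1/10)(1/10) = 0.0001; P(data | bowl D) = (5/9)(5/9)(5/9)(5/9) = 0.09526; P(data | bowl E) = (1/5)(1/5)(1/5)(1/5) = 0.0016.
The prior-weighted likelihoods are 1/13 · 0.0625 = 0.0048077, 4/13 · 0.0039062 = 0.0012019, 3/13 · 0.0001 = 2.3077e-05, 3/13 · 0.09526 = 0.021983, 2/13 · 0.0016 = 0.00024615; with total 0.028262.
Therefore the posterior P(bowl D | data) = (0.021983) / (0.028262) = 0.77783.

0.7778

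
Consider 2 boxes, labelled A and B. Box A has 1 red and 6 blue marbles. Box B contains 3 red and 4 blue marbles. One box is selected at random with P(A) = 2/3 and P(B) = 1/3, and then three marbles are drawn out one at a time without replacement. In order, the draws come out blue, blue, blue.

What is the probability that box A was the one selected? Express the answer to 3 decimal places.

0.909

The likelihood of the observed sequence under each hypothesis: P(data | box A) = (6/7)(5/6)(4/5) = 4/7; P(data | box B) = (4/7)(3/6)(2/5) = 4/35.
Multiplying each by its prior: 2/3 · 4/7 = 8/21, 1/3 · 4/35 = 4/105; these sum to 44/105.
So P(box A | data) = (8/21) / (44/105) = 10/11.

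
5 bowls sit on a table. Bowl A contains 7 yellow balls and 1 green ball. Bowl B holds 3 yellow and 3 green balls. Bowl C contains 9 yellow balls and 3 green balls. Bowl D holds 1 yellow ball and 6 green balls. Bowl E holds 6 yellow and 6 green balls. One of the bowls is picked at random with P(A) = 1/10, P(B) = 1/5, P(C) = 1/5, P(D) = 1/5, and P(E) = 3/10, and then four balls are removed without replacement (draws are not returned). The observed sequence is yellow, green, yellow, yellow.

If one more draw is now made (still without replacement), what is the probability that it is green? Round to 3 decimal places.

For each hypothesis, P(data | H) works out to: P(data | bowl A) = (7/8)(1/7)(6/6)(5/5) = 0.125; P(data | bowl B) = (3/6)(3/5)(2/4)(1/3) = 0.05; P(data | bowl C) = (9/12)(3/11)(8/10)(7/9) = 0.12727; P(data | bowl D) = (1/7)(6/6)(0/5) = 0; P(data | bowl E) = (6/12)(6/11)(5/10)(4/9) = 0.060606.
Multiplying each by its prior: 1/10 · 0.125 = 0.0125, 1/5 · 0.05 = 0.01, 1/5 · 0.12727 = 0.025455, 1/5 · 0 = 0, 3/10 · 0.060606 = 0.018182; these sum to 0.066136.
Normalising, the posterior is P(bowl A | data) = 0.189, P(bowl B | data) = 0.1512, P(bowl C | data) = 0.38488, P(bowl D | data) = 0, P(bowl E | data) = 0.27491.
So P(green next | data) = Σ P(green next | H) P(H | data) = (0)(0.189) + (1)(0.1512) + (1/4)(0.38488) + (5/8)(0.27491) = 0.41924.

0.419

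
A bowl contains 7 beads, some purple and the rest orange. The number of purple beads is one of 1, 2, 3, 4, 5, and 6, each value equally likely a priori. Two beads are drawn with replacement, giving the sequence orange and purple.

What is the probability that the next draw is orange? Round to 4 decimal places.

0.5000

For each hypothesis, P(data | H) works out to: P(data | r = 1) = (6/7)(1/7) = 6/49; P(data | r = 2) = (5/7)(2/7) = 10/49; P(data | r = 3) = (4/7)(3/7) = 12/49; P(data | r = 4) = (3/7)(4/7) = 12/49; P(data | r = 5) = (2/7)(5/7) = 10/49; P(data | r = 6) = (1/7)(6/7) = 6/49.
The prior-weighted likelihoods are 1/6 · 6/49 = 1/49, 1/6 · 10/49 = 5/147, 1/6 · 12/49 = 2/49, 1/6 · 12/49 = 2/49, 1/6 · 10/49 = 5/147, 1/6 · 6/49 = 1/49; summing to 4/21.
The posterior is then P(r = 1 | data) = 3/28, P(r = 2 | data) = 5/28, P(r = 3 | data) = 3/14, P(r = 4 | data) = 3/14, P(r = 5 | data) = 5/28, P(r = 6 | data) = 3/28.
So P(orange next | data) = Σ P(orange next | H) P(H | data) = (6/7)(3/28) + (5/7)(5/28) + (4/7)(3/14) + (3/7)(3/14) + (2/7)(5/28) + (1/7)(3/28) = 1/2.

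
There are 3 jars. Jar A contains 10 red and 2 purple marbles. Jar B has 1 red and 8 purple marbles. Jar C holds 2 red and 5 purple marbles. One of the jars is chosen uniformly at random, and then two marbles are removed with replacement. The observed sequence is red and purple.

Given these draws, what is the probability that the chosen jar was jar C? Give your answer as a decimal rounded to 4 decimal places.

For each hypothesis, P(data | H) works out to: P(data | jar A) = (10/12)(2/12) = 0.13889; P(data | jar B) = (1/9)(8/9) = 0.098765; P(data | jar C) = (2/7)(5/7) = 0.20408.
Multiplying each by its prior: 1/3 · 0.13889 = 0.046296, 1/3 · 0.098765 = 0.032922, 1/3 · 0.20408 = 0.068027; these sum to 0.14725.
So P(jar C | data) = (0.068027) / (0.14725) = 0.462.

0.4620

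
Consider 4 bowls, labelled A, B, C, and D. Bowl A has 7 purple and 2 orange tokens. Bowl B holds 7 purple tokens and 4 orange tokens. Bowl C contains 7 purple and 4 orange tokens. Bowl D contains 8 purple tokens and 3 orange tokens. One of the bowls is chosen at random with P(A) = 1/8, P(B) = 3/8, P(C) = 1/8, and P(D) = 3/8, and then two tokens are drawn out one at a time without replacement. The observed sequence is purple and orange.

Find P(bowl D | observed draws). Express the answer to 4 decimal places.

For each hypothesis, P(data | H) works out to: P(data | bowl A) = (7/9)(2/8) = 0.19444; P(data | bowl B) = (7/11)(4/10) = 0.25455; P(data | bowl C) = (7/11)(4/10) = 0.25455; P(data | bowl D) = (8/11)(3/10) = 0.21818.
Multiplying each by its prior: 1/8 · 0.19444 = 0.024306, 3/8 · 0.25455 = 0.095455, 1/8 · 0.25455 = 0.031818, 3/8 · 0.21818 = 0.081818; these sum to 0.2334.
Therefore the posterior P(bowl D | data) = (0.081818) / (0.2334) = 0.35055.

0.3506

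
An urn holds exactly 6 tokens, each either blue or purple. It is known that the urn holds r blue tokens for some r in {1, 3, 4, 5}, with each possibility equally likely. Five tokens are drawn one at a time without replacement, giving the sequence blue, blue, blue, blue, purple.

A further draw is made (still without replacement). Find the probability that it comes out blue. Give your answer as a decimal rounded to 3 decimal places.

Compute the likelihood of the observed sequence for each case: P(data | r = 1) = (1/6)(0/5) = 0; P(data | r = 3) = (3/6)(2/5)(1/4)(0/3) = 0; P(data | r = 4) = (4/6)(3/5)(2/4)(1/3)(2/2) = 1/15; P(data | r = 5) = (5/6)(4/5)(3/4)(2/3)(1/2) = 1/6.
The prior-weighted likelihoods are 1/4 · 0 = 0, 1/4 · 0 = 0, 1/4 · 1/15 = 1/60, 1/4 · 1/6 = 1/24; with total 7/120.
Dividing through by the total gives posterior P(r = 1 | data) = 0, P(r = 3 | data) = 0, P(r = 4 | data) = 2/7, P(r = 5 | data) = 5/7.
Averaging over the posterior, P(blue next | data) = (0)(2/7) + (1)(5/7) = 5/7.

0.714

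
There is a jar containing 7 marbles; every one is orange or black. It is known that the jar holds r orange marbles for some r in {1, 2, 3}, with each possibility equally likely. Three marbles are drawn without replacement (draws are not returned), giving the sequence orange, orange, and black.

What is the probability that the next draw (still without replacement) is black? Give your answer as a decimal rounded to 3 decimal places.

0.824

For each hypothesis, P(data | H) works out to: P(data | r = 1) = (1/7)(0/6) = 0; P(data | r = 2) = (2/7)(1/6)(5/5) = 1/21; P(data | r = 3) = (3/7)(2/6)(4/5) = 4/35.
Weighting by the prior gives 1/3 · 0 = 0, 1/3 · 1/21 = 1/63, 1/3 · 4/35 = 4/105; with total 17/315.
The posterior is then P(r = 1 | data) = 0, P(r = 2 | data) = 5/17, P(r = 3 | data) = 12/17.
So P(black next | data) = Σ P(black next | H) P(H | data) = (1)(5/17) + (3/4)(12/17) = 14/17.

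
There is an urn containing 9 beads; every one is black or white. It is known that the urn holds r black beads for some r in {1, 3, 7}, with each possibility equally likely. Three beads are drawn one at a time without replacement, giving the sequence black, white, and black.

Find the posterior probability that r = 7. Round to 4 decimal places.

0.7000

For each hypothesis, P(data | H) works out to: P(data | r = 1) = (1/9)(8/8)(0/7) = 0; P(data | r = 3) = (3/9)(6/8)(2/7) = 1/14; P(data | r = 7) = (7/9)(2/8)(6/7) = 1/6.
Multiplying each by its prior: 1/3 · 0 = 0, 1/3 · 1/14 = 1/42, 1/3 · 1/6 = 1/18; with total 5/63.
Therefore the posterior P(r = 7 | data) = (1/18) / (5/63) = 7/10.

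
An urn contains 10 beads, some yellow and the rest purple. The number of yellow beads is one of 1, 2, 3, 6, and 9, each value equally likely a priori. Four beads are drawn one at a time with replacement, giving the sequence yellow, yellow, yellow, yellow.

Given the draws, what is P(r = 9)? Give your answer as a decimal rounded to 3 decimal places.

0.825

Compute the likelihood of the observed sequence for each case: P(data | r = 1) = (1/10)(1/10)(1/10)(1/10) = 0.0001; P(data | r = 2) = (2/10)(2/10)(2/10)(2/10) = 0.0016; P(data | r = 3) = (3/10)(3/10)(3/10)(3/10) = 0.0081; P(data | r = 6) = (6/10)(6/10)(6/10)(6/10) = 0.1296; P(data | r = 9) = (9/10)(9/10)(9/10)(9/10) = 0.6561.
Weighting by the prior gives 1/5 · 0.0001 = 2e-05, 1/5 · 0.0016 = 0.00032, 1/5 · 0.0081 = 0.00162, 1/5 · 0.1296 = 0.02592, 1/5 · 0.6561 = 0.13122; with total 0.1591.
Hence P(r = 9 | data) = (0.13122) / (0.1591) = 0.82476.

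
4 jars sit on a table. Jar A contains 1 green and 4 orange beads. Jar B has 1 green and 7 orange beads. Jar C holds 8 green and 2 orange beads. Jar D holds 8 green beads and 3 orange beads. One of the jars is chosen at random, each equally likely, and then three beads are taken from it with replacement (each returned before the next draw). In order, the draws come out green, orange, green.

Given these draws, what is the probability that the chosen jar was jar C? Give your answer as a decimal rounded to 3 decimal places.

Under each hypothesis, the probability of the observed sequence is: P(data | jar A) = (1/5)(4/5)(1/5) = 0.032; P(data | jar B) = (1/8)(7/8)(1/8) = 0.013672; P(data | jar C) = (8/10)(2/10)(8/10) = 0.128; P(data | jar D) = (8/11)(3/11)(8/11) = 0.14425.
Multiplying each by its prior: 1/4 · 0.032 = 0.008, 1/4 · 0.013672 = 0.003418, 1/4 · 0.128 = 0.032, 1/4 · 0.14425 = 0.036063; with total 0.079481.
So P(jar C | data) = (0.032) / (0.079481) = 0.40261.

0.403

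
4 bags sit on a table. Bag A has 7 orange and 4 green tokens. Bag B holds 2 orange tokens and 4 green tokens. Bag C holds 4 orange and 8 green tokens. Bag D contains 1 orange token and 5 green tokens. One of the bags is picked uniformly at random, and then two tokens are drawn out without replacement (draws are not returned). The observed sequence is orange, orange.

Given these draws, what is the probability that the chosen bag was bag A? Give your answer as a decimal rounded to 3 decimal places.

0.708

Under each hypothesis, the probability of the observed sequence is: P(data | bag A) = (7/11)(6/10) = 21/55; P(data | bag B) = (2/6)(1/5) = 1/15; P(data | bag C) = (4/12)(3/11) = 1/11; P(data | bag D) = (1/6)(0/5) = 0.
Multiplying each by its prior: 1/4 · 21/55 = 21/220, 1/4 · 1/15 = 1/60, 1/4 · 1/11 = 1/44, 1/4 · 0 = 0; these sum to 89/660.
By Bayes' rule, P(bag A | data) = (21/220) / (89/660) = 63/89.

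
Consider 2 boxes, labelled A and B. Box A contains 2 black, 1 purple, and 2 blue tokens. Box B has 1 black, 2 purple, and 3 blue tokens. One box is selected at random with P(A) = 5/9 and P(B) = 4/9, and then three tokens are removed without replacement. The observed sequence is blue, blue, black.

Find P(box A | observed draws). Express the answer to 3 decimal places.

The likelihood of the observed sequence under each hypothesis: P(data | box A) = (2/5)(1/4)(2/3) = 1/15; P(data | box B) = (3/6)(2/5)(1/4) = 1/20.
The prior-weighted likelihoods are 5/9 · 1/15 = 1/27, 4/9 · 1/20 = 1/45; with total 8/135.
So P(box A | data) = (1/27) / (8/135) = 5/8.

0.625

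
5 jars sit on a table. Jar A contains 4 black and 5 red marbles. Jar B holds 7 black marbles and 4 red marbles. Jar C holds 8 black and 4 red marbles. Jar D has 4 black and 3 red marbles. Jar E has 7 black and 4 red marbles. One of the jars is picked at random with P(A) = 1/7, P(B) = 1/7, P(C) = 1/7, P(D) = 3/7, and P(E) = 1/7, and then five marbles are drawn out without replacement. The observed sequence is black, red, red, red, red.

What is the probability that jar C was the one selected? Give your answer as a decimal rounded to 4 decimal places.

0.0507

Under each hypothesis, the probability of the observed sequence is: P(data | jar A) = (4/9)(5/8)(4/7)(3/6)(2/5) = 0.031746; P(data | jar B) = (7/11)(4/10)(3/9)(2/8)(1/7) = 0.0030303; P(data | jar C) = (8/12)(4/11)(3/10)(2/9)(1/8) = 0.0020202; P(data | jar D) = (4/7)(3/6)(2/5)(1/4)(0/3) = 0; P(data | jar E) = (7/11)(4/10)(3/9)(2/8)(1/7) = 0.0030303.
Weighting by the prior gives 1/7 · 0.031746 = 0.0045351, 1/7 · 0.0030303 = 0.0004329, 1/7 · 0.0020202 = 0.0002886, 3/7 · 0 = 0, 1/7 · 0.0030303 = 0.0004329; with total 0.0056895.
So P(jar C | data) = (0.0002886) / (0.0056895) = 0.050725.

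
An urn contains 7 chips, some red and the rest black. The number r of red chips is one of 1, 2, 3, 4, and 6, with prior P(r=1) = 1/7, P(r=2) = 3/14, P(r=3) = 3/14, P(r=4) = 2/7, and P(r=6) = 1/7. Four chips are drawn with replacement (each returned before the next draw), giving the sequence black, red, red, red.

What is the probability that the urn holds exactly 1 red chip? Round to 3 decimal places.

0.007

For each hypothesis, P(data | H) works out to: P(data | r = 1) = (6/7)(1/7)(1/7)(1/7) = 0.002499; P(data | r = 2) = (5/7)(2/7)(2/7)(2/7) = 0.01666; P(data | r = 3) = (4/7)(3/7)(3/7)(3/7) = 0.044981; P(data | r = 4) = (3/7)(4/7)(4/7)(4/7) = 0.079967; P(data | r = 6) = (1/7)(6/7)(6/7)(6/7) = 0.089963.
Weighting by the prior gives 1/7 · 0.002499 = 0.00035699, 3/14 · 0.01666 = 0.0035699, 3/14 · 0.044981 = 0.0096388, 2/7 · 0.079967 = 0.022848, 1/7 · 0.089963 = 0.012852; with total 0.049265.
Therefore the posterior P(r = 1 | data) = (0.00035699) / (0.049265) = 0.0072464.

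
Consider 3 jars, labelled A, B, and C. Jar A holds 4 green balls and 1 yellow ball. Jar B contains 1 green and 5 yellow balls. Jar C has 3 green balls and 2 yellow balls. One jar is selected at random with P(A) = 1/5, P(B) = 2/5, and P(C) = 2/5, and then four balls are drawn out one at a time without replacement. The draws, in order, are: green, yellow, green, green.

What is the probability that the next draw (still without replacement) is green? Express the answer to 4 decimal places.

0.5000

For each hypothesis, P(data | H) works out to: P(data | jar A) = (4/5)(1/4)(3/3)(2/2) = 1/5; P(data | jar B) = (1/6)(5/5)(0/4) = 0; P(data | jar C) = (3/5)(2/4)(2/3)(1/2) = 1/10.
The prior-weighted likelihoods are 1/5 · 1/5 = 1/25, 2/5 · 0 = 0, 2/5 · 1/10 = 1/25; these sum to 2/25.
The posterior is then P(jar A | data) = 1/2, P(jar B | data) = 0, P(jar C | data) = 1/2.
Averaging over the posterior, P(green next | data) = (1)(1/2) + (0)(1/2) = 1/2.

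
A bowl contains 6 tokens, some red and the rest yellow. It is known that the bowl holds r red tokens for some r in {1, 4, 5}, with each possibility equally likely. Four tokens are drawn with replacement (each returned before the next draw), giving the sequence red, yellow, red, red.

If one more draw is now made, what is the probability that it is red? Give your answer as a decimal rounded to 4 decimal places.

For each hypothesis, P(data | H) works out to: P(data | r = 1) = (1/6)(5/6)(1/6)(1/6) = 0.003858; P(data | r = 4) = (4/6)(2/6)(4/6)(4/6) = 0.098765; P(data | r = 5) = (5/6)(1/6)(5/6)(5/6) = 0.096451.
Weighting by the prior gives 1/3 · 0.003858 = 0.001286, 1/3 · 0.098765 = 0.032922, 1/3 · 0.096451 = 0.03215; summing to 0.066358.
Normalising, the posterior is P(r = 1 | data) = 0.01938, P(r = 4 | data) = 0.49612, P(r = 5 | data) = 0.4845.
So P(red next | data) = Σ P(red next | H) P(H | data) = (1/6)(0.01938) + (2/3)(0.49612) + (5/6)(0.4845) = 0.73773.

0.7377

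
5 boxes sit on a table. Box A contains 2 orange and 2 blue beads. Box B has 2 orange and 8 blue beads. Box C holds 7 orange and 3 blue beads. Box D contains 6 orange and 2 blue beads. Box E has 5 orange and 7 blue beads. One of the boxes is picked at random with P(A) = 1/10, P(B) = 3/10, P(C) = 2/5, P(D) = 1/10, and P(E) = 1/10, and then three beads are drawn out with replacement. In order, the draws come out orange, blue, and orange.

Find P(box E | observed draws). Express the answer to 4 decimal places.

0.0964

Compute the likelihood of the observed sequence for each case: P(data | box A) = (2/4)(2/4)(2/4) = 0.125; P(data | box B) = (2/10)(8/10)(2/10) = 0.032; P(data | box C) = (7/10)(3/10)(7/10) = 0.147; P(data | box D) = (6/8)(2/8)(6/8) = 0.14062; P(data | box E) = (5/12)(7/12)(5/12) = 0.10127.
The prior-weighted likelihoods are 1/10 · 0.125 = 0.0125, 3/10 · 0.032 = 0.0096, 2/5 · 0.147 = 0.0588, 1/10 · 0.14062 = 0.014063, 1/10 · 0.10127 = 0.010127; these sum to 0.10509.
Therefore the posterior P(box E | data) = (0.010127) / (0.10509) = 0.096368.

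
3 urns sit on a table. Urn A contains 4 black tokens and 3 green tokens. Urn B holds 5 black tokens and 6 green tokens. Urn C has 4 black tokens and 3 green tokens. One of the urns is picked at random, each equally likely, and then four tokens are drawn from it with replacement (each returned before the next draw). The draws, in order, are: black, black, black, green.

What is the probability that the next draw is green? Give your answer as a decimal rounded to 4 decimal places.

0.4569

Under each hypothesis, the probability of the observed sequence is: P(data | urn A) = (4/7)(4/7)(4/7)(3/7) = 0.079967; P(data | urn B) = (5/11)(5/11)(5/11)(6/11) = 0.051226; P(data | urn C) = (4/7)(4/7)(4/7)(3/7) = 0.079967.
Multiplying each by its prior: 1/3 · 0.079967 = 0.026656, 1/3 · 0.051226 = 0.017075, 1/3 · 0.079967 = 0.026656; these sum to 0.070386.
Dividing through by the total gives posterior P(urn A | data) = 0.3787, P(urn B | data) = 0.24259, P(urn C | data) = 0.3787.
The predictive probability is P(green next | data) = (3/7)(0.3787) + (6/11)(0.24259) + (3/7)(0.3787) = 0.45693.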